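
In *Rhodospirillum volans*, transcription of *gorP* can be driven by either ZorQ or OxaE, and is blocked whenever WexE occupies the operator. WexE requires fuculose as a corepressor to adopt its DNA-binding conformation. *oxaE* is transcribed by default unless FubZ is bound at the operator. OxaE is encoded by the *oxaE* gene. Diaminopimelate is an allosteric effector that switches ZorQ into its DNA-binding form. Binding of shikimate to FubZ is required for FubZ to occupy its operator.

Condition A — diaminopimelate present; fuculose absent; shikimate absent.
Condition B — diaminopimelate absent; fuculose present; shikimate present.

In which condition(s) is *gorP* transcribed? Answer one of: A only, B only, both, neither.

Condition A:
Diaminopimelate is present, so ZorQ is active.
Fuculose is absent, so WexE is inactive.
Shikimate is absent, so FubZ is inactive.
With no repressor bound, *oxaE* is transcribed.
So OxaE is produced and active.
Activator ZorQ is present, so *gorP* is transcribed.
→ *gorP* is ON in A.
Condition B:
Diaminopimelate is absent, so ZorQ is inactive.
Fuculose is present, so WexE is active.
Shikimate is present, so FubZ is active.
With repressor FubZ bound, *oxaE* is not transcribed.
So OxaE is not produced.
With repressor WexE bound, *gorP* is not transcribed.
→ *gorP* is OFF in B.

A only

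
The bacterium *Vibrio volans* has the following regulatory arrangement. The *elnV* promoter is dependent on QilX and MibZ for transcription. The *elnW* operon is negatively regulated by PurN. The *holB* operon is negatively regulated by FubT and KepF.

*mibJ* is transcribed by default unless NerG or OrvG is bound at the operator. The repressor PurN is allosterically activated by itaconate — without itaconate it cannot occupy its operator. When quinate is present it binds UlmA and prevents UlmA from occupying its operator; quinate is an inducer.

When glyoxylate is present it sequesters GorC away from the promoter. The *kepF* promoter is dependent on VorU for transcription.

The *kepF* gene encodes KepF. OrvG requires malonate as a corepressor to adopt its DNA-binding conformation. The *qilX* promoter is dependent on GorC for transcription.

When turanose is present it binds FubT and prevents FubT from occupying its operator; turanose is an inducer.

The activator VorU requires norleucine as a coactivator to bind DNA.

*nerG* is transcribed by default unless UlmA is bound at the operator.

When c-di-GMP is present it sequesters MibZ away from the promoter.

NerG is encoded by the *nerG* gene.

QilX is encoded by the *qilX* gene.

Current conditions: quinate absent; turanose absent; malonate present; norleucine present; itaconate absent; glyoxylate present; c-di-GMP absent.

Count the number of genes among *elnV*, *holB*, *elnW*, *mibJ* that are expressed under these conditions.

1

Glyoxylate is present, so GorC is inactive.
Required activator GorC is absent, so *qilX* is not transcribed.
So QilX is not produced.
c-di-GMP is absent, so MibZ is active.
Required activator QilX is absent, so *elnV* is not transcribed.
→ *elnV* is OFF.
Turanose is absent, so FubT is active.
Norleucine is present, so VorU is active.
No repressor is bound and VorU is active, so *kepF* is transcribed.
So KepF is produced and active.
With repressor FubT bound, *holB* is not transcribed.
→ *holB* is OFF.
Itaconate is absent, so PurN is inactive.
With no repressor bound, *elnW* is transcribed.
→ *elnW* is ON.
Quinate is absent, so UlmA is active.
With repressor UlmA bound, *nerG* is not transcribed.
So NerG is not produced.
Malonate is present, so OrvG is active.
With repressor OrvG bound, *mibJ* is not transcribed.
→ *mibJ* is OFF.
1 of the 4 genes is transcribed.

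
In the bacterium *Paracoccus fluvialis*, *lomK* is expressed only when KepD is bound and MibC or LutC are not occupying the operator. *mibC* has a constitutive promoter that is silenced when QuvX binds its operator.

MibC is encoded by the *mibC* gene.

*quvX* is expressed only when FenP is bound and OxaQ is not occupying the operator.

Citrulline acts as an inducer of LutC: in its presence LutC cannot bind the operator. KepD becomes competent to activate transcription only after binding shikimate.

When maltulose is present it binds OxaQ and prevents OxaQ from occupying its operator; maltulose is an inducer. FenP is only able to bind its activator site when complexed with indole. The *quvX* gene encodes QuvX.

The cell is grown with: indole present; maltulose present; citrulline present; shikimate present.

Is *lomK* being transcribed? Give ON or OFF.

Maltulose is present, so OxaQ is inactive.
Indole is present, so FenP is active.
No repressor is bound and FenP is active, so *quvX* is transcribed.
So QuvX is produced and active.
With repressor QuvX bound, *mibC* is not transcribed.
So MibC is not produced.
Shikimate is present, so KepD is active.
Citrulline is present, so LutC is inactive.
No repressor is bound and KepD is active, so *lomK* is transcribed.

ON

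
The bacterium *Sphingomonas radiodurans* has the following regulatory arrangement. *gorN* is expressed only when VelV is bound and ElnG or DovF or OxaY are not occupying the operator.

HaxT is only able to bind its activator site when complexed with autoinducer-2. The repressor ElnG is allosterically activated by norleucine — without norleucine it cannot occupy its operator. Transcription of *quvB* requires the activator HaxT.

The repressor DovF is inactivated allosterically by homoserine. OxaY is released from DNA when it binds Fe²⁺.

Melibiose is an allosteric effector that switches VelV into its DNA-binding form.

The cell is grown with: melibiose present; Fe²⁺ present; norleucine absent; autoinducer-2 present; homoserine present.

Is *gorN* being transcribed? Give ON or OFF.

ON

Melibiose is present, so VelV is active.
Norleucine is absent, so ElnG is inactive.
Homoserine is present, so DovF is inactive.
Fe²⁺ is present, so OxaY is inactive.
No repressor is bound and VelV is active, so *gorN* is transcribed.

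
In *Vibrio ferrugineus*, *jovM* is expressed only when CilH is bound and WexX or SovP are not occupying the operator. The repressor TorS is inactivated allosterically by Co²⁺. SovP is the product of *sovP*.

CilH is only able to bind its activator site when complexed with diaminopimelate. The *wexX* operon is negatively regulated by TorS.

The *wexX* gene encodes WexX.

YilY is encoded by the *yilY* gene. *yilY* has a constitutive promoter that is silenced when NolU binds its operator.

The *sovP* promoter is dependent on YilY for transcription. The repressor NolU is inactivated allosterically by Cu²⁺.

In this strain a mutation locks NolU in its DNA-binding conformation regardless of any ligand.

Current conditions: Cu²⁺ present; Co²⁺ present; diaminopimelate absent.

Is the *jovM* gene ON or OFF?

Co²⁺ is present, so TorS is inactive.
With no repressor bound, *wexX* is transcribed.
So WexX is produced and active.
NolU is constitutively active in this strain.
With repressor NolU bound, *yilY* is not transcribed.
So YilY is not produced.
Required activator YilY is absent, so *sovP* is not transcribed.
So SovP is not produced.
Diaminopimelate is absent, so CilH is inactive.
With repressor WexX bound, *jovM* is not transcribed.

OFF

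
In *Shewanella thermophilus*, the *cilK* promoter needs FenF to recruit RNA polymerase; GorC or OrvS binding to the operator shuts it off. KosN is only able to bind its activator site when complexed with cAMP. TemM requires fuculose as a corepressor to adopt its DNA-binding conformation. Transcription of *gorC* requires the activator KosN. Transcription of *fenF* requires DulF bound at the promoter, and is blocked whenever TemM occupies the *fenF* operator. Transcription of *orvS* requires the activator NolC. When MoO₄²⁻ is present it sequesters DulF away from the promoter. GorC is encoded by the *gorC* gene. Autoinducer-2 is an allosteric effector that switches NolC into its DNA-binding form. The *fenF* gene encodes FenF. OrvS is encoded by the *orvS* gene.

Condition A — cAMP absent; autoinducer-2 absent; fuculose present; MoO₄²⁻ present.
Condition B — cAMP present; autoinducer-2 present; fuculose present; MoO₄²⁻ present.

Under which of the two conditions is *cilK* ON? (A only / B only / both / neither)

neither

Condition A:
cAMP is absent, so KosN is inactive.
Required activator KosN is absent, so *gorC* is not transcribed.
So GorC is not produced.
Autoinducer-2 is absent, so NolC is inactive.
Required activator NolC is absent, so *orvS* is not transcribed.
So OrvS is not produced.
Fuculose is present, so TemM is active.
MoO₄²⁻ is present, so DulF is inactive.
With repressor TemM bound, *fenF* is not transcribed.
So FenF is not produced.
Required activator FenF is absent, so *cilK* is not transcribed.
→ *cilK* is OFF in A.
Condition B:
cAMP is present, so KosN is active.
No repressor is bound and KosN is active, so *gorC* is transcribed.
So GorC is produced and active.
Autoinducer-2 is present, so NolC is active.
No repressor is bound and NolC is active, so *orvS* is transcribed.
So OrvS is produced and active.
Fuculose is present, so TemM is active.
MoO₄²⁻ is present, so DulF is inactive.
With repressor TemM bound, *fenF* is not transcribed.
So FenF is not produced.
With repressor GorC bound, *cilK* is not transcribed.
→ *cilK* is OFF in B.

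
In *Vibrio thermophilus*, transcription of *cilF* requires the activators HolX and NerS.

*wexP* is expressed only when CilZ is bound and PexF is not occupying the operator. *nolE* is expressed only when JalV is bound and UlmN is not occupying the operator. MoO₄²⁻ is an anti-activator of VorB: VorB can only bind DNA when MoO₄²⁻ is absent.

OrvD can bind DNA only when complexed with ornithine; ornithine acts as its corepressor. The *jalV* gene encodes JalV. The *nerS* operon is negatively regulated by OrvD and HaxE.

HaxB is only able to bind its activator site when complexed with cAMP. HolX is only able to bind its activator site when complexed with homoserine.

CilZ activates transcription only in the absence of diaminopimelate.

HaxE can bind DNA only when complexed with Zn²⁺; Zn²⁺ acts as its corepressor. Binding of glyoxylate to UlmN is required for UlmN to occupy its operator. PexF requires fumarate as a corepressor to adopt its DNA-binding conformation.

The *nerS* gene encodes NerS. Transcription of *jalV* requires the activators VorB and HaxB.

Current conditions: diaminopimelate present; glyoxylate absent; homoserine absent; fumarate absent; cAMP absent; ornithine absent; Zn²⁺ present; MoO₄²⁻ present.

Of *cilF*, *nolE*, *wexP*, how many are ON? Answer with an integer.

Homoserine is absent, so HolX is inactive.
Ornithine is absent, so OrvD is inactive.
Zn²⁺ is present, so HaxE is active.
With repressor HaxE bound, *nerS* is not transcribed.
So NerS is not produced.
Required activator HolX is absent, so *cilF* is not transcribed.
→ *cilF* is OFF.
Glyoxylate is absent, so UlmN is inactive.
MoO₄²⁻ is present, so VorB is inactive.
cAMP is absent, so HaxB is inactive.
Required activator VorB is absent, so *jalV* is not transcribed.
So JalV is not produced.
Required activator JalV is absent, so *nolE* is not transcribed.
→ *nolE* is OFF.
Fumarate is absent, so PexF is inactive.
Diaminopimelate is present, so CilZ is inactive.
Required activator CilZ is absent, so *wexP* is not transcribed.
→ *wexP* is OFF.
0 of the 3 genes are transcribed.

0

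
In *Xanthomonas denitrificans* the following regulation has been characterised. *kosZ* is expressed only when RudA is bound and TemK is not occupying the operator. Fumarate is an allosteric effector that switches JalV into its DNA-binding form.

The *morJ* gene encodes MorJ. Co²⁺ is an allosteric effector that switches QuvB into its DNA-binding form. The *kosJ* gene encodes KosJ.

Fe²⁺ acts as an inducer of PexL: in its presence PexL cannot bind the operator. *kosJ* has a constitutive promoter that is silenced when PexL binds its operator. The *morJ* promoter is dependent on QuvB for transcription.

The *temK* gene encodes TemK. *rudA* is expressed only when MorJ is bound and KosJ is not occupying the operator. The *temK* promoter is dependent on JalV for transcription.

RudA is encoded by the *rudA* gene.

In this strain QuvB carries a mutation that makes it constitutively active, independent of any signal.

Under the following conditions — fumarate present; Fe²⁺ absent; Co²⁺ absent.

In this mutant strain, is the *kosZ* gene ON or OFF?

Fe²⁺ is absent, so PexL is active.
With repressor PexL bound, *kosJ* is not transcribed.
So KosJ is not produced.
QuvB is constitutively active in this strain.
No repressor is bound and QuvB is active, so *morJ* is transcribed.
So MorJ is produced and active.
No repressor is bound and MorJ is active, so *rudA* is transcribed.
So RudA is produced and active.
Fumarate is present, so JalV is active.
No repressor is bound and JalV is active, so *temK* is transcribed.
So TemK is produced and active.
With repressor TemK bound, *kosZ* is not transcribed.

OFF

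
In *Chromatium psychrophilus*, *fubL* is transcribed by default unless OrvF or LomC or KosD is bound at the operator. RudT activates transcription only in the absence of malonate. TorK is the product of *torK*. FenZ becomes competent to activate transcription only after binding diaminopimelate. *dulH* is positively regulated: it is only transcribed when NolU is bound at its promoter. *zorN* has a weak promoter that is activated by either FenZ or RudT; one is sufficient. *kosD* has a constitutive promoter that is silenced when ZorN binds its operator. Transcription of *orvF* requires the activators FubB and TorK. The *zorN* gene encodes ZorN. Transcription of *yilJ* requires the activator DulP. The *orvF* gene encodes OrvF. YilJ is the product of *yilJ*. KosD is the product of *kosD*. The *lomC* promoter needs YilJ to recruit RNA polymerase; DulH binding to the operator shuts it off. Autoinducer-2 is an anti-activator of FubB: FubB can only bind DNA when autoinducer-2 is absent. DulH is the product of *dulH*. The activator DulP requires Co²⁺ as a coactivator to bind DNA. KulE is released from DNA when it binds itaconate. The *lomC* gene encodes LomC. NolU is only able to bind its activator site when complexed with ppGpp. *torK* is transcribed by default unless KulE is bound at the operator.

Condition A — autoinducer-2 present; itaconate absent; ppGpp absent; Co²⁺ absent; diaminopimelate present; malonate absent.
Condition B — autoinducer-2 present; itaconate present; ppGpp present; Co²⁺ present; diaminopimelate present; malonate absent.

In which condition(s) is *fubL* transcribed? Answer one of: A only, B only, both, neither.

Condition A:
Autoinducer-2 is present, so FubB is inactive.
Itaconate is absent, so KulE is active.
With repressor KulE bound, *torK* is not transcribed.
So TorK is not produced.
Required activator FubB is absent, so *orvF* is not transcribed.
So OrvF is not produced.
ppGpp is absent, so NolU is inactive.
Required activator NolU is absent, so *dulH* is not transcribed.
So DulH is not produced.
Co²⁺ is absent, so DulP is inactive.
Required activator DulP is absent, so *yilJ* is not transcribed.
So YilJ is not produced.
Required activator YilJ is absent, so *lomC* is not transcribed.
So LomC is not produced.
Diaminopimelate is present, so FenZ is active.
Malonate is absent, so RudT is active.
Activator FenZ is present, so *zorN* is transcribed.
So ZorN is produced and active.
With repressor ZorN bound, *kosD* is not transcribed.
So KosD is not produced.
With no repressor bound, *fubL* is transcribed.
→ *fubL* is ON in A.
Condition B:
Autoinducer-2 is present, so FubB is inactive.
Itaconate is present, so KulE is inactive.
With no repressor bound, *torK* is transcribed.
So TorK is produced and active.
Required activator FubB is absent, so *orvF* is not transcribed.
So OrvF is not produced.
ppGpp is present, so NolU is active.
No repressor is bound and NolU is active, so *dulH* is transcribed.
So DulH is produced and active.
Co²⁺ is present, so DulP is active.
No repressor is bound and DulP is active, so *yilJ* is transcribed.
So YilJ is produced and active.
With repressor DulH bound, *lomC* is not transcribed.
So LomC is not produced.
Diaminopimelate is present, so FenZ is active.
Malonate is absent, so RudT is active.
Activator FenZ is present, so *zorN* is transcribed.
So ZorN is produced and active.
With repressor ZorN bound, *kosD* is not transcribed.
So KosD is not produced.
With no repressor bound, *fubL* is transcribed.
→ *fubL* is ON in B.

both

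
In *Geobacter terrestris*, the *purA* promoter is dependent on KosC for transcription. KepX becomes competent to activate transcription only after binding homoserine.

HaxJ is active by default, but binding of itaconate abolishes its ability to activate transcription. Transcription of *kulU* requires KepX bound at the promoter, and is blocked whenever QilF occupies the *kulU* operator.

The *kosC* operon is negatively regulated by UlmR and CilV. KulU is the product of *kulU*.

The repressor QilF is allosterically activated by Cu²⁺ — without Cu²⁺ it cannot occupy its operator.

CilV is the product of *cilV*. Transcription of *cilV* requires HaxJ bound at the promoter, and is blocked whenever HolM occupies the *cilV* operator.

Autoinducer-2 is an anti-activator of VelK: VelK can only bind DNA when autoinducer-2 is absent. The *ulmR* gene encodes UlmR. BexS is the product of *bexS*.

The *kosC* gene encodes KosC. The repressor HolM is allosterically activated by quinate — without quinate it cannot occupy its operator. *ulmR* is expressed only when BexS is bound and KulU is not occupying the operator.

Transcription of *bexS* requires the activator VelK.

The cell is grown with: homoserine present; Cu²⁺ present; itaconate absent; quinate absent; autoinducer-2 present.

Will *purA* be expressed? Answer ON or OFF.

OFF

Autoinducer-2 is present, so VelK is inactive.
Required activator VelK is absent, so *bexS* is not transcribed.
So BexS is not produced.
Homoserine is present, so KepX is active.
Cu²⁺ is present, so QilF is active.
With repressor QilF bound, *kulU* is not transcribed.
So KulU is not produced.
Required activator BexS is absent, so *ulmR* is not transcribed.
So UlmR is not produced.
Quinate is absent, so HolM is inactive.
Itaconate is absent, so HaxJ is active.
No repressor is bound and HaxJ is active, so *cilV* is transcribed.
So CilV is produced and active.
With repressor CilV bound, *kosC* is not transcribed.
So KosC is not produced.
Required activator KosC is absent, so *purA* is not transcribed.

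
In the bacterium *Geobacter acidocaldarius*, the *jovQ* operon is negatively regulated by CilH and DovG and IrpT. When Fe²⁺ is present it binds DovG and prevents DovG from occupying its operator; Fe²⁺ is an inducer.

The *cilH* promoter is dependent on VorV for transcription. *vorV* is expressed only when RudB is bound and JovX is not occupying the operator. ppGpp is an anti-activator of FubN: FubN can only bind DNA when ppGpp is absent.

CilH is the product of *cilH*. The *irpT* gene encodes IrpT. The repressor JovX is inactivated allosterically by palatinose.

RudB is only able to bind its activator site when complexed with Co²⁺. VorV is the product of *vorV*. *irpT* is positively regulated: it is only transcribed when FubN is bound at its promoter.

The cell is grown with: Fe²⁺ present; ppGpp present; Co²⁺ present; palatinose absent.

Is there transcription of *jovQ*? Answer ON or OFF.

Co²⁺ is present, so RudB is active.
Palatinose is absent, so JovX is active.
With repressor JovX bound, *vorV* is not transcribed.
So VorV is not produced.
Required activator VorV is absent, so *cilH* is not transcribed.
So CilH is not produced.
Fe²⁺ is present, so DovG is inactive.
ppGpp is present, so FubN is inactive.
Required activator FubN is absent, so *irpT* is not transcribed.
So IrpT is not produced.
With no repressor bound, *jovQ* is transcribed.

ON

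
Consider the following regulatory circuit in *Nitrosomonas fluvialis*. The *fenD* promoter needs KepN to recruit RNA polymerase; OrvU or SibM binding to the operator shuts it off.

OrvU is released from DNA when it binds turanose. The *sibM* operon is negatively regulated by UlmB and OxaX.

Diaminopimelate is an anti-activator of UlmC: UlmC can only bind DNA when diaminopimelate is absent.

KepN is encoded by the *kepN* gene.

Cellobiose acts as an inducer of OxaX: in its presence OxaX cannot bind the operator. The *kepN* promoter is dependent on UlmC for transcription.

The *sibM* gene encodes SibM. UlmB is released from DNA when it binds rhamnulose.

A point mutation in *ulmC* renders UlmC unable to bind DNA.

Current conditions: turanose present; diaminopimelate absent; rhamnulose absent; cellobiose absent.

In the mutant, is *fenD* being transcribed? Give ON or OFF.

Turanose is present, so OrvU is inactive.
UlmC is non-functional in this strain, so it has no effect.
Required activator UlmC is absent, so *kepN* is not transcribed.
So KepN is not produced.
Rhamnulose is absent, so UlmB is active.
Cellobiose is absent, so OxaX is active.
With repressor UlmB bound, *sibM* is not transcribed.
So SibM is not produced.
Required activator KepN is absent, so *fenD* is not transcribed.

OFF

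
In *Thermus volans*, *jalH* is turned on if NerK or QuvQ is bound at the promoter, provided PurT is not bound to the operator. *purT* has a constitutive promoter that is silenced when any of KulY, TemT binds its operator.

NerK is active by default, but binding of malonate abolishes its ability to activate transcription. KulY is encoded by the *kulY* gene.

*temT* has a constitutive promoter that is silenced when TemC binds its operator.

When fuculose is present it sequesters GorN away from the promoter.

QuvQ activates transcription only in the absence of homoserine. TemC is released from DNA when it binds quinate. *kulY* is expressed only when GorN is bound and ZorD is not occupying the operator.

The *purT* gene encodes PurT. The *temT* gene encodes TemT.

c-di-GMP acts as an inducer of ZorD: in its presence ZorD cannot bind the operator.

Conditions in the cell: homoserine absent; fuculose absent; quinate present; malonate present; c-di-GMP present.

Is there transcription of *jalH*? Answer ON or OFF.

Malonate is present, so NerK is inactive.
Homoserine is absent, so QuvQ is active.
c-di-GMP is present, so ZorD is inactive.
Fuculose is absent, so GorN is active.
No repressor is bound and GorN is active, so *kulY* is transcribed.
So KulY is produced and active.
Quinate is present, so TemC is inactive.
With no repressor bound, *temT* is transcribed.
So TemT is produced and active.
With repressor KulY bound, *purT* is not transcribed.
So PurT is not produced.
Activator QuvQ is present, so *jalH* is transcribed.

ON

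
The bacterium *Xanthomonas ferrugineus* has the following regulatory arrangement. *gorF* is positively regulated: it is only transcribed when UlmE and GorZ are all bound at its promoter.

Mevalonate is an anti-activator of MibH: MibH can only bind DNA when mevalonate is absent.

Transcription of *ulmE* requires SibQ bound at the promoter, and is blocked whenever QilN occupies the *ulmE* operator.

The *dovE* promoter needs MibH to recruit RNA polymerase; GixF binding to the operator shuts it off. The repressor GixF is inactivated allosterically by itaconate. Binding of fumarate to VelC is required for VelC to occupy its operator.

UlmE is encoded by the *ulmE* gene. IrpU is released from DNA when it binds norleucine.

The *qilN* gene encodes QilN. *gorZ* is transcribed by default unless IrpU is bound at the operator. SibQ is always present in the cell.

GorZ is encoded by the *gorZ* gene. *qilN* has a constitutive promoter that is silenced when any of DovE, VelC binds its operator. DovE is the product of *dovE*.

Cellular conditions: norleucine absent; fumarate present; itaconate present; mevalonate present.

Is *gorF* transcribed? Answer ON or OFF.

SibQ is produced constitutively and is active.
Itaconate is present, so GixF is inactive.
Mevalonate is present, so MibH is inactive.
Required activator MibH is absent, so *dovE* is not transcribed.
So DovE is not produced.
Fumarate is present, so VelC is active.
With repressor VelC bound, *qilN* is not transcribed.
So QilN is not produced.
No repressor is bound and SibQ is active, so *ulmE* is transcribed.
So UlmE is produced and active.
Norleucine is absent, so IrpU is active.
With repressor IrpU bound, *gorZ* is not transcribed.
So GorZ is not produced.
Required activator GorZ is absent, so *gorF* is not transcribed.

OFF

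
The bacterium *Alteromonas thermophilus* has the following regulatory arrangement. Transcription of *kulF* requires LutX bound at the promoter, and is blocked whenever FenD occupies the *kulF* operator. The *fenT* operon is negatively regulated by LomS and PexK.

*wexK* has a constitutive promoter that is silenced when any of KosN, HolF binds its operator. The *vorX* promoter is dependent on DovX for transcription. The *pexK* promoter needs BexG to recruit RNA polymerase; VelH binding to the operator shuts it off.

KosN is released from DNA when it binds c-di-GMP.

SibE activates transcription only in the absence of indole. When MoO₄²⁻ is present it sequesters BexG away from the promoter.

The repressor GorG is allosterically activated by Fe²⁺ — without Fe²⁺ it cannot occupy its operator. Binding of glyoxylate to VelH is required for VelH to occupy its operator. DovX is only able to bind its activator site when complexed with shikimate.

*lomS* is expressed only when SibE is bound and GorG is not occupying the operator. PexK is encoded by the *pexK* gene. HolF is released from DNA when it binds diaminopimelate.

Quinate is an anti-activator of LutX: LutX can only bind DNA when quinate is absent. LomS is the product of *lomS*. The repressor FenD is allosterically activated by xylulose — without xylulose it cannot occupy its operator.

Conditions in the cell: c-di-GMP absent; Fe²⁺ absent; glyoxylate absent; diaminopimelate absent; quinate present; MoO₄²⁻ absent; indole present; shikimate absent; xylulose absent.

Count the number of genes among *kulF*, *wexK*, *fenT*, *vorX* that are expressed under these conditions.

0

Quinate is present, so LutX is inactive.
Xylulose is absent, so FenD is inactive.
Required activator LutX is absent, so *kulF* is not transcribed.
→ *kulF* is OFF.
c-di-GMP is absent, so KosN is active.
Diaminopimelate is absent, so HolF is active.
With repressor KosN bound, *wexK* is not transcribed.
→ *wexK* is OFF.
Fe²⁺ is absent, so GorG is inactive.
Indole is present, so SibE is inactive.
Required activator SibE is absent, so *lomS* is not transcribed.
So LomS is not produced.
Glyoxylate is absent, so VelH is inactive.
MoO₄²⁻ is absent, so BexG is active.
No repressor is bound and BexG is active, so *pexK* is transcribed.
So PexK is produced and active.
With repressor PexK bound, *fenT* is not transcribed.
→ *fenT* is OFF.
Shikimate is absent, so DovX is inactive.
Required activator DovX is absent, so *vorX* is not transcribed.
→ *vorX* is OFF.
0 of the 4 genes are transcribed.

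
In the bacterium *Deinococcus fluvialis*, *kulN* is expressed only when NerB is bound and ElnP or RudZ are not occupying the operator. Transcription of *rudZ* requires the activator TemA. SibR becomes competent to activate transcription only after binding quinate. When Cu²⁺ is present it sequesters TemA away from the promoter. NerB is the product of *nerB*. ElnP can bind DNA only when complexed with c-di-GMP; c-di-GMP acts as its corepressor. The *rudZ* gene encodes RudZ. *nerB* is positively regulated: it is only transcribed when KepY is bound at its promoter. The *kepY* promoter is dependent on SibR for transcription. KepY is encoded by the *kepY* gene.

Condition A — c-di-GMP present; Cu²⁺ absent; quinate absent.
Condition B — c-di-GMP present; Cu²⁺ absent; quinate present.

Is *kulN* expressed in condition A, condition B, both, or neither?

neither

Condition A:
c-di-GMP is present, so ElnP is active.
Cu²⁺ is absent, so TemA is active.
No repressor is bound and TemA is active, so *rudZ* is transcribed.
So RudZ is produced and active.
Quinate is absent, so SibR is inactive.
Required activator SibR is absent, so *kepY* is not transcribed.
So KepY is not produced.
Required activator KepY is absent, so *nerB* is not transcribed.
So NerB is not produced.
With repressor ElnP bound, *kulN* is not transcribed.
→ *kulN* is OFF in A.
Condition B:
c-di-GMP is present, so ElnP is active.
Cu²⁺ is absent, so TemA is active.
No repressor is bound and TemA is active, so *rudZ* is transcribed.
So RudZ is produced and active.
Quinate is present, so SibR is active.
No repressor is bound and SibR is active, so *kepY* is transcribed.
So KepY is produced and active.
No repressor is bound and KepY is active, so *nerB* is transcribed.
So NerB is produced and active.
With repressor ElnP bound, *kulN* is not transcribed.
→ *kulN* is OFF in B.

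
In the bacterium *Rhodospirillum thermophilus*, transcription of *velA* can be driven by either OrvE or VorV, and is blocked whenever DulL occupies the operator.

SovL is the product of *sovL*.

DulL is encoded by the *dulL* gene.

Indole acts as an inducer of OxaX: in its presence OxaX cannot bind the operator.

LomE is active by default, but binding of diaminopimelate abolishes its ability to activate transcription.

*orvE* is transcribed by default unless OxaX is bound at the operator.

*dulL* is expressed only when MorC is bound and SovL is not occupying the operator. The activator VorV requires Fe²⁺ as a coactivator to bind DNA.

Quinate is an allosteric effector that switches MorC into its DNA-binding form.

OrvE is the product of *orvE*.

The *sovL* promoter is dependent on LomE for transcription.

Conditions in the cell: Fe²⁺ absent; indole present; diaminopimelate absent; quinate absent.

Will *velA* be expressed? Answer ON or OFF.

Indole is present, so OxaX is inactive.
With no repressor bound, *orvE* is transcribed.
So OrvE is produced and active.
Diaminopimelate is absent, so LomE is active.
No repressor is bound and LomE is active, so *sovL* is transcribed.
So SovL is produced and active.
Quinate is absent, so MorC is inactive.
With repressor SovL bound, *dulL* is not transcribed.
So DulL is not produced.
Fe²⁺ is absent, so VorV is inactive.
Activator OrvE is present, so *velA* is transcribed.

ON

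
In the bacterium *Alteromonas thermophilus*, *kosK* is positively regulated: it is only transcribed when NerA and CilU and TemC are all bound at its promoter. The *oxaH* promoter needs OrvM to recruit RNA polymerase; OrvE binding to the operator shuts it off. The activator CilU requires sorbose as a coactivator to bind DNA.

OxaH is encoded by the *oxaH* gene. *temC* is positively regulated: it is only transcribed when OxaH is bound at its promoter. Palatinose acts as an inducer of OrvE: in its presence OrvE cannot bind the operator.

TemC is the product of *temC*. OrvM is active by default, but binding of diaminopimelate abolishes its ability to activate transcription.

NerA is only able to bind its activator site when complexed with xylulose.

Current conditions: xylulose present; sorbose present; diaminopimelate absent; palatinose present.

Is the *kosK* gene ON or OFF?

ON

Xylulose is present, so NerA is active.
Sorbose is present, so CilU is active.
Palatinose is present, so OrvE is inactive.
Diaminopimelate is absent, so OrvM is active.
No repressor is bound and OrvM is active, so *oxaH* is transcribed.
So OxaH is produced and active.
No repressor is bound and OxaH is active, so *temC* is transcribed.
So TemC is produced and active.
No repressor is bound and NerA and CilU and TemC are active, so *kosK* is transcribed.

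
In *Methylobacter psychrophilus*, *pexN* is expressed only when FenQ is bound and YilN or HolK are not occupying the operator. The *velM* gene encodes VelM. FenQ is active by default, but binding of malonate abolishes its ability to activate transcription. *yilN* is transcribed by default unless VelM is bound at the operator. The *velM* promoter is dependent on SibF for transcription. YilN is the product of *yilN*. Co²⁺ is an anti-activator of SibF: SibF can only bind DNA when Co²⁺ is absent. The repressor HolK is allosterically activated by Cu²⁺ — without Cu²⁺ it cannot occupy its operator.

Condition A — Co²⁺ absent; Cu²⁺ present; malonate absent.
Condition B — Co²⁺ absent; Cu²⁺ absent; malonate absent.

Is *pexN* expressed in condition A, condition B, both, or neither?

B only

Condition A:
Co²⁺ is absent, so SibF is active.
No repressor is bound and SibF is active, so *velM* is transcribed.
So VelM is produced and active.
With repressor VelM bound, *yilN* is not transcribed.
So YilN is not produced.
Cu²⁺ is present, so HolK is active.
Malonate is absent, so FenQ is active.
With repressor HolK bound, *pexN* is not transcribed.
→ *pexN* is OFF in A.
Condition B:
Co²⁺ is absent, so SibF is active.
No repressor is bound and SibF is active, so *velM* is transcribed.
So VelM is produced and active.
With repressor VelM bound, *yilN* is not transcribed.
So YilN is not produced.
Cu²⁺ is absent, so HolK is inactive.
Malonate is absent, so FenQ is active.
No repressor is bound and FenQ is active, so *pexN* is transcribed.
→ *pexN* is ON in B.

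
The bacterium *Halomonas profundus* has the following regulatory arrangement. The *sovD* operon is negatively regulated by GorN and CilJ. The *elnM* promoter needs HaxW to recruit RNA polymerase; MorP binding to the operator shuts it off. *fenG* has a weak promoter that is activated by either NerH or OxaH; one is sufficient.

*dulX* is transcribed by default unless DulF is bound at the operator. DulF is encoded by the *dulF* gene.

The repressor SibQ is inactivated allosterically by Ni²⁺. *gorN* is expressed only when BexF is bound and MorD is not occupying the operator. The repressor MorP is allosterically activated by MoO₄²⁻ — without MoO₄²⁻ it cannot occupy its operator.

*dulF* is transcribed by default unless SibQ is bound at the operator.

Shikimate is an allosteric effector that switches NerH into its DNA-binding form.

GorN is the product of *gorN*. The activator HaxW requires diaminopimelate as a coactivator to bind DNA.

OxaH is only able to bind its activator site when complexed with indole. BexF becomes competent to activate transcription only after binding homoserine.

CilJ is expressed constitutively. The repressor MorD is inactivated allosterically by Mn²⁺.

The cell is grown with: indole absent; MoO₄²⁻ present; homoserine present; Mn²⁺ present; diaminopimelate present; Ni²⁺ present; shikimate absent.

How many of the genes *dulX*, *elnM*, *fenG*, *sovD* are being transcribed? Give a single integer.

0

Ni²⁺ is present, so SibQ is inactive.
With no repressor bound, *dulF* is transcribed.
So DulF is produced and active.
With repressor DulF bound, *dulX* is not transcribed.
→ *dulX* is OFF.
Diaminopimelate is present, so HaxW is active.
MoO₄²⁻ is present, so MorP is active.
With repressor MorP bound, *elnM* is not transcribed.
→ *elnM* is OFF.
Shikimate is absent, so NerH is inactive.
Indole is absent, so OxaH is inactive.
No activator is available at the *fenG* promoter, so *fenG* is not transcribed.
→ *fenG* is OFF.
Homoserine is present, so BexF is active.
Mn²⁺ is present, so MorD is inactive.
No repressor is bound and BexF is active, so *gorN* is transcribed.
So GorN is produced and active.
CilJ is produced constitutively and is active.
With repressor GorN bound, *sovD* is not transcribed.
→ *sovD* is OFF.
0 of the 4 genes are transcribed.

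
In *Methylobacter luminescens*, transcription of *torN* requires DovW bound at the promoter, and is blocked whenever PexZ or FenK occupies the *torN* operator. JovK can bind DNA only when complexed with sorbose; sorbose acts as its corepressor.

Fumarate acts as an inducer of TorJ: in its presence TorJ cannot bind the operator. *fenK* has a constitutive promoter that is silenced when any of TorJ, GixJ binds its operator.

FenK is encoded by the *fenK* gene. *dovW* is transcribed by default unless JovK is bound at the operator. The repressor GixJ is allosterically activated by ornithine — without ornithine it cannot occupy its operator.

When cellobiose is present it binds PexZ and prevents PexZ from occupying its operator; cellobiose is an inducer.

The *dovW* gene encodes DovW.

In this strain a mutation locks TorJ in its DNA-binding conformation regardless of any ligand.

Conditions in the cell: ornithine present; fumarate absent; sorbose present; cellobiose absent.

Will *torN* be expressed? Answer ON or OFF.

OFF

Sorbose is present, so JovK is active.
With repressor JovK bound, *dovW* is not transcribed.
So DovW is not produced.
Cellobiose is absent, so PexZ is active.
TorJ is constitutively active in this strain.
Ornithine is present, so GixJ is active.
With repressor TorJ bound, *fenK* is not transcribed.
So FenK is not produced.
With repressor PexZ bound, *torN* is not transcribed.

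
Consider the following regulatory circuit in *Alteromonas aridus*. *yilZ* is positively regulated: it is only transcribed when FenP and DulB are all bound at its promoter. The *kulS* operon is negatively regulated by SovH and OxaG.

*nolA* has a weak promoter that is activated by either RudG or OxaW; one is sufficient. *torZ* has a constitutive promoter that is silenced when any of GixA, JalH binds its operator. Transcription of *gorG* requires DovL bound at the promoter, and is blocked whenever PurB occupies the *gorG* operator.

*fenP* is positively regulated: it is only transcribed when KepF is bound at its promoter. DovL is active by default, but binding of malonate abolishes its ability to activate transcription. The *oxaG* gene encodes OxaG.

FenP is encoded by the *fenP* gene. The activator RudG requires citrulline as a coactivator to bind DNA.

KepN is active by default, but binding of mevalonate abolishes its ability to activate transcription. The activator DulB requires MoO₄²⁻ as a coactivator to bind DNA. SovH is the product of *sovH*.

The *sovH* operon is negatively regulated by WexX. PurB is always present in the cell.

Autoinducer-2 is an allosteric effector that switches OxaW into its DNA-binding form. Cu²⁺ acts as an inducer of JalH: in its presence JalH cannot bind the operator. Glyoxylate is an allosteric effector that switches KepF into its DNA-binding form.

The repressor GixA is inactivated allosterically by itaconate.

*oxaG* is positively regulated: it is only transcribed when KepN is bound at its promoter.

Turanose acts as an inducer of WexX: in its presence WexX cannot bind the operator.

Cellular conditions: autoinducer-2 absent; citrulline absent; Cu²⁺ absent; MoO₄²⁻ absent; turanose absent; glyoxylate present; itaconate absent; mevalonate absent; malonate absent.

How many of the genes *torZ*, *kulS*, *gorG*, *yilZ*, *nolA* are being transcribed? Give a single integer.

0

Itaconate is absent, so GixA is active.
Cu²⁺ is absent, so JalH is active.
With repressor GixA bound, *torZ* is not transcribed.
→ *torZ* is OFF.
Turanose is absent, so WexX is active.
With repressor WexX bound, *sovH* is not transcribed.
So SovH is not produced.
Mevalonate is absent, so KepN is active.
No repressor is bound and KepN is active, so *oxaG* is transcribed.
So OxaG is produced and active.
With repressor OxaG bound, *kulS* is not transcribed.
→ *kulS* is OFF.
PurB is produced constitutively and is active.
Malonate is absent, so DovL is active.
With repressor PurB bound, *gorG* is not transcribed.
→ *gorG* is OFF.
Glyoxylate is present, so KepF is active.
No repressor is bound and KepF is active, so *fenP* is transcribed.
So FenP is produced and active.
MoO₄²⁻ is absent, so DulB is inactive.
Required activator DulB is absent, so *yilZ* is not transcribed.
→ *yilZ* is OFF.
Citrulline is absent, so RudG is inactive.
Autoinducer-2 is absent, so OxaW is inactive.
No activator is available at the *nolA* promoter, so *nolA* is not transcribed.
→ *nolA* is OFF.
0 of the 5 genes are transcribed.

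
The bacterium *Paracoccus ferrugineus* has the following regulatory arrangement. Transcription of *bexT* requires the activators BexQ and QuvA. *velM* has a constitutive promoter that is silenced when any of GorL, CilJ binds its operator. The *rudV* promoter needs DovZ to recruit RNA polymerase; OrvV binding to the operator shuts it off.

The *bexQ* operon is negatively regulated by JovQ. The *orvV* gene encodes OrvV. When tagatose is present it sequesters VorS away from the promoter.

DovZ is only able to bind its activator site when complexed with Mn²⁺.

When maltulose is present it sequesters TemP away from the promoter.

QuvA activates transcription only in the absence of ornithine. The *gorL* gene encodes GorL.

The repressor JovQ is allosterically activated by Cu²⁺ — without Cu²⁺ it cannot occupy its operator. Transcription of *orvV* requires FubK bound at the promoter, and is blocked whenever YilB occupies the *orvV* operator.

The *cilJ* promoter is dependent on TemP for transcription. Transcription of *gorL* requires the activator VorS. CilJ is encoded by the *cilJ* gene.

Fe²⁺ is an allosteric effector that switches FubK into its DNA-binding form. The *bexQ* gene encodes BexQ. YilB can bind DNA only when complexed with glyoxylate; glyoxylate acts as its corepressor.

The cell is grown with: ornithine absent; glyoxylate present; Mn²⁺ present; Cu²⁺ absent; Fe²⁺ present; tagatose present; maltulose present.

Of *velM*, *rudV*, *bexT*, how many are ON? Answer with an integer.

3

Tagatose is present, so VorS is inactive.
Required activator VorS is absent, so *gorL* is not transcribed.
So GorL is not produced.
Maltulose is present, so TemP is inactive.
Required activator TemP is absent, so *cilJ* is not transcribed.
So CilJ is not produced.
With no repressor bound, *velM* is transcribed.
→ *velM* is ON.
Fe²⁺ is present, so FubK is active.
Glyoxylate is present, so YilB is active.
With repressor YilB bound, *orvV* is not transcribed.
So OrvV is not produced.
Mn²⁺ is present, so DovZ is active.
No repressor is bound and DovZ is active, so *rudV* is transcribed.
→ *rudV* is ON.
Cu²⁺ is absent, so JovQ is inactive.
With no repressor bound, *bexQ* is transcribed.
So BexQ is produced and active.
Ornithine is absent, so QuvA is active.
No repressor is bound and BexQ and QuvA are active, so *bexT* is transcribed.
→ *bexT* is ON.
3 of the 3 genes are transcribed.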